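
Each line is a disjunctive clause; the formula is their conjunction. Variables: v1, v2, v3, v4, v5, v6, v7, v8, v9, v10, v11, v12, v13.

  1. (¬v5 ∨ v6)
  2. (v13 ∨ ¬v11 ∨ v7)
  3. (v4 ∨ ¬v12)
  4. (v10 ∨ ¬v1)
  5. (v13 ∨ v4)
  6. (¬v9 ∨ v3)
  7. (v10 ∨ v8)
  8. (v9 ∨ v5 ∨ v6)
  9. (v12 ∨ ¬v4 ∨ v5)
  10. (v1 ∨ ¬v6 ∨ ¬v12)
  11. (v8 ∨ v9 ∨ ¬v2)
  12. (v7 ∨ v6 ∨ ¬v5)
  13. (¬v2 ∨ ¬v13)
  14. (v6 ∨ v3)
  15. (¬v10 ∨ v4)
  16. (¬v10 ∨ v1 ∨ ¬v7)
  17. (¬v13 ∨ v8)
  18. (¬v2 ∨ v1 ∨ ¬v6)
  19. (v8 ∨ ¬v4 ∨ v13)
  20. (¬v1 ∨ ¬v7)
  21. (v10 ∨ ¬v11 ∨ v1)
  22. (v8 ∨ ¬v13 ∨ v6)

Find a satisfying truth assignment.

Pure literal: v2 appears only negated; assign v2 = False.
v3 occurs only positively in the remaining clauses — set v3 = True.
Try v1 = True.
  then v10 is forced to True.
  then v4 is forced to True.
  then v7 is forced to False.
Branch on v5: take v5 = False.
  then v12 is forced to True.
For the remaining variables, v6 = True, v8 = True, v9 = False, v11 = False, v13 = False works.
Every clause has at least one true literal under this assignment.
Check each clause:
  1. (¬v5 ∨ v6) — ¬v5 is true.
  2. (¬v11 ∨ v13 ∨ v7) — ¬v11 is true.
  3. (v4 ∨ ¬v12) — v4 is true.
  4. (v10 ∨ ¬v1) — v10 is true.
  5. (v4 ∨ v13) — v4 is true.
  6. (¬v9 ∨ v3) — v3 is true.
  7. (v10 ∨ v8) — v8 is true.
  8. (v5 ∨ v9 ∨ v6) — v6 is true.
  9. (v12 ∨ v5 ∨ ¬v4) — v12 is true.
  10. (¬v12 ∨ ¬v6 ∨ v1) — v1 is true.
  11. (v9 ∨ v8 ∨ ¬v2) — v8 is true.
  12. (v6 ∨ v7 ∨ ¬v5) — ¬v5 is true.
  13. (¬v13 ∨ ¬v2) — ¬v13 is true.
  14. (v3 ∨ v6) — v3 is true.
  15. (v4 ∨ ¬v10) — v4 is true.
  16. (¬v10 ∨ ¬v7 ∨ v1) — v1 is true.
  17. (¬v13 ∨ v8) — v8 is true.
  18. (v1 ∨ ¬v2 ∨ ¬v6) — v1 is true.
  19. (¬v4 ∨ v8 ∨ v13) — v8 is true.
  20. (¬v1 ∨ ¬v7) — ¬v7 is true.
  21. (v10 ∨ v1 ∨ ¬v11) — v1 is true.
  22. (¬v13 ∨ v8 ∨ v6) — v8 is true.

v1=T, v2=F, v3=T, v4=T, v5=F, v6=T, v7=F, v8=T, v9=F, v10=T, v11=F, v12=T, v13=F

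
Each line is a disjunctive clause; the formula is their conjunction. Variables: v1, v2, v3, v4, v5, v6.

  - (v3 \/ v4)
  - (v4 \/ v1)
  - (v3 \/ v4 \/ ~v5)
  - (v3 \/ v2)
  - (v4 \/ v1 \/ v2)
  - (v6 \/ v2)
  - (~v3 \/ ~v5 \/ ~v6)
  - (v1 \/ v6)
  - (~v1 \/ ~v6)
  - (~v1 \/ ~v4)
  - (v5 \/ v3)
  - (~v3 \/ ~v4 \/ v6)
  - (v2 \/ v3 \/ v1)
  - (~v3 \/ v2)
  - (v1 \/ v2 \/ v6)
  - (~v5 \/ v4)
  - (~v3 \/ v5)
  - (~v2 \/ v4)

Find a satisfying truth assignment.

v1=False  v2=True  v3=False  v4=True  v5=True  v6=True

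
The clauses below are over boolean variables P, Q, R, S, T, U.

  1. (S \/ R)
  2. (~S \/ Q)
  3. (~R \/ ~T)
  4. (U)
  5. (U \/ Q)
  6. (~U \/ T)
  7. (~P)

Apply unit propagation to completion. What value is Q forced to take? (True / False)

Unit clause (U) sets U = True.
(T \/ ~U): since U = True, the clause reduces to (T). T = True.
(~R \/ ~T) with T = True leaves only ~R, so R = False.
From (S \/ R) and R = False: S = True.
(~S \/ Q) with S = True leaves only Q, so Q = True.

True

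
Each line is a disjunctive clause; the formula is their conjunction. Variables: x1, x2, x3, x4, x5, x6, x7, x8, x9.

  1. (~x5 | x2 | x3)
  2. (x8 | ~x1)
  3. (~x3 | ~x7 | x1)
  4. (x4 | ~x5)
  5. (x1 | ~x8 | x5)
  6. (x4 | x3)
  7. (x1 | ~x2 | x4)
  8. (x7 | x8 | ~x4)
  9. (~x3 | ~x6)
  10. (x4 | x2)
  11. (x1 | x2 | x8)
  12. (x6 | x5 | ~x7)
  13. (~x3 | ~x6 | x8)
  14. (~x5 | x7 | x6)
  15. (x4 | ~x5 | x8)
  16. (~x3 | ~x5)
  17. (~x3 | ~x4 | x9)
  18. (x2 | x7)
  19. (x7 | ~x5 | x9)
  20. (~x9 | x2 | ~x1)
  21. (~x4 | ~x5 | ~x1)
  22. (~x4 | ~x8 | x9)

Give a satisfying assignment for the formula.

Try x1 = False.
Set x2 = True and propagate.
  then x4 is forced to True.
Try x3 = False.
For the remaining variables, x5 = True, x6 = False, x7 = True, x8 = True, x9 = True works.
Every clause has at least one true literal under this assignment.

x1=0  x2=1  x3=0  x4=1  x5=1  x6=0  x7=1  x8=1  x9=1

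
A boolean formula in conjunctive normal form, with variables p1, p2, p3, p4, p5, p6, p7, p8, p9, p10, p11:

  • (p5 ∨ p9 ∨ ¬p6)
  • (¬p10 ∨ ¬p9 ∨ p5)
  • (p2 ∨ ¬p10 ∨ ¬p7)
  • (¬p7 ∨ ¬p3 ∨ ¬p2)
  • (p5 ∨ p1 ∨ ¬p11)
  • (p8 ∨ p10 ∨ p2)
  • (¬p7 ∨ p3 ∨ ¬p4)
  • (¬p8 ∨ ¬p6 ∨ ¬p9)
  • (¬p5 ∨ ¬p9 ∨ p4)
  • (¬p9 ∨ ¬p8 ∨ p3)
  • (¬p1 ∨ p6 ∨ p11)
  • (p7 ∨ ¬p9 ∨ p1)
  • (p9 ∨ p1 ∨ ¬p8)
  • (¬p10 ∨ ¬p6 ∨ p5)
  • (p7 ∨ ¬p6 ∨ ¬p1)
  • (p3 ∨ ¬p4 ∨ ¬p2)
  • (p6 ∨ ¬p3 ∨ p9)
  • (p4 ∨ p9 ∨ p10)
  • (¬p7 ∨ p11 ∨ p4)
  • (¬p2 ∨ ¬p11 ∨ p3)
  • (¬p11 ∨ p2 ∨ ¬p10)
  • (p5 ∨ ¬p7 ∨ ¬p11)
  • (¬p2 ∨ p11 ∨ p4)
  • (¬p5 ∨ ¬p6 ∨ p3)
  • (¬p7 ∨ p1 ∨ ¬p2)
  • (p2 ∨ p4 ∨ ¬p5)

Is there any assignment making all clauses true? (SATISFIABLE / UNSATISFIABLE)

SATISFIABLE

Branch on p1: take p1 = False.
Branch on p2: take p2 = True.
  then p7 is forced to False.
  then p9 is forced to False.
  then p8 is forced to False.
Set p3 = True and propagate.
  then p6 is forced to True.
  then p5 is forced to True.
The remaining clauses are satisfied by p4 = True, p10 = True, p11 = False.
So p1=F, p2=T, p3=T, p4=T, p5=T, p6=T, p7=F, p8=F, p9=F, p10=T, p11=F is a satisfying assignment.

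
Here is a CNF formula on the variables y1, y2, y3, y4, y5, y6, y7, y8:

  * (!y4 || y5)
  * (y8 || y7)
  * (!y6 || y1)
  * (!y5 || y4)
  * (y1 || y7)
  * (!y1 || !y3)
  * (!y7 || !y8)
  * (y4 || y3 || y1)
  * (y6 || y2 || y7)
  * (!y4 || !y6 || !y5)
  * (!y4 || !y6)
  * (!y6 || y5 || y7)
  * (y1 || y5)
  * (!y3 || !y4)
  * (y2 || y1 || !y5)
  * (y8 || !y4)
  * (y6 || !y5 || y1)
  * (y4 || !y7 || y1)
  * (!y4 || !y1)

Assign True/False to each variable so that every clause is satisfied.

y1=T, y2=F, y3=F, y4=F, y5=F, y6=T, y7=T, y8=F

Branch on y1: take y1 = True.
  then y3 is forced to False.
  then y4 is forced to False.
  then y5 is forced to False.
Set y2 = False and propagate.
Set y6 = True and propagate.
  then y7 is forced to True.
  then y8 is forced to False.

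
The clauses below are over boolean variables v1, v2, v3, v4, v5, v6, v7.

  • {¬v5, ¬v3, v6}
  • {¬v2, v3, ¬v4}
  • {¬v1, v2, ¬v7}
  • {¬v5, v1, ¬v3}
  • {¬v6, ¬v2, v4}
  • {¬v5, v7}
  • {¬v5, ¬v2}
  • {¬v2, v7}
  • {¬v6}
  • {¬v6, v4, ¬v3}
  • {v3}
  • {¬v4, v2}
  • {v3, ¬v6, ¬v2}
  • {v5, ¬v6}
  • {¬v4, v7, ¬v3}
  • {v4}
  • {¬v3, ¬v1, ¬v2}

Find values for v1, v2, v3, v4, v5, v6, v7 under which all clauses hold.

v1 = F, v2 = T, v3 = T, v4 = T, v5 = F, v6 = F, v7 = T

Check each clause:
  1. {¬v3, v6, ¬v5} — ¬v5 is true.
  2. {v3, ¬v2, ¬v4} — v3 is true.
  3. {¬v7, ¬v1, v2} — v2 is true.
  4. {¬v3, ¬v5, v1} — ¬v5 is true.
  5. {v4, ¬v2, ¬v6} — ¬v6 is true.
  6. {v7, ¬v5} — ¬v5 is true.
  7. {¬v2, ¬v5} — ¬v5 is true.
  8. {v7, ¬v2} — v7 is true.
  9. {¬v6} — ¬v6 is true.
  10. {¬v3, v4, ¬v6} — ¬v6 is true.
  11. {v3} — v3 is true.
  12. {v2, ¬v4} — v2 is true.
  13. {v3, ¬v6, ¬v2} — ¬v6 is true.
  14. {v5, ¬v6} — ¬v6 is true.
  15. {¬v4, v7, ¬v3} — v7 is true.
  16. {v4} — v4 is true.
  17. {¬v3, ¬v1, ¬v2} — ¬v1 is true.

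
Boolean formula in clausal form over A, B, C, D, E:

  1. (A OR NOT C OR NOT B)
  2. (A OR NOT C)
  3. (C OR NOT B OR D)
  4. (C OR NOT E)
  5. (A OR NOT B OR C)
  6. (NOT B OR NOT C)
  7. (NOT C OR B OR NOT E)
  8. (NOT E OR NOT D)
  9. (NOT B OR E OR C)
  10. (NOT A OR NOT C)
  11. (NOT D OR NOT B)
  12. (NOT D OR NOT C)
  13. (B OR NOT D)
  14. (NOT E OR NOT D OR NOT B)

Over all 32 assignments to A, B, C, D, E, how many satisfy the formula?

2

The models are:
  A=0 B=0 C=0 D=0 E=0
  A=1 B=0 C=0 D=0 E=0
Count: 2.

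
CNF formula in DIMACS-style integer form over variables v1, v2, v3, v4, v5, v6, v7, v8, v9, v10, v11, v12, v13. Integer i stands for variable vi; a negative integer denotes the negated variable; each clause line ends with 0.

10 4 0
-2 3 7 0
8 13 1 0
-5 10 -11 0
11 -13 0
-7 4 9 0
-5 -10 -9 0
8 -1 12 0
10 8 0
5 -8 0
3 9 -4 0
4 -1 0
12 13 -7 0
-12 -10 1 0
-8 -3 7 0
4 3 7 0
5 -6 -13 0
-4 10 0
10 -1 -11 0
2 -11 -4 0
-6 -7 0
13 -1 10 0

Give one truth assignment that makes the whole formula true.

v1=T, v2=T, v3=T, v4=T, v5=F, v6=F, v7=T, v8=F, v9=F, v10=T, v11=T, v12=T, v13=T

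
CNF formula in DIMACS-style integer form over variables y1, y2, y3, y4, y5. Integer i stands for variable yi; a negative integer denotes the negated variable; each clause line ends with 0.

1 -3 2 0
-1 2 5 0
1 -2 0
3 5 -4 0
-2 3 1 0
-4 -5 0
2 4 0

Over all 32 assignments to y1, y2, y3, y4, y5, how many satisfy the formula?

The models are:
  y1=T y2=T y3=F y4=F y5=F
  y1=T y2=T y3=F y4=F y5=T
  y1=T y2=T y3=T y4=F y5=F
  y1=T y2=T y3=T y4=F y5=T
  y1=T y2=T y3=T y4=T y5=F
That's 5 in total.

5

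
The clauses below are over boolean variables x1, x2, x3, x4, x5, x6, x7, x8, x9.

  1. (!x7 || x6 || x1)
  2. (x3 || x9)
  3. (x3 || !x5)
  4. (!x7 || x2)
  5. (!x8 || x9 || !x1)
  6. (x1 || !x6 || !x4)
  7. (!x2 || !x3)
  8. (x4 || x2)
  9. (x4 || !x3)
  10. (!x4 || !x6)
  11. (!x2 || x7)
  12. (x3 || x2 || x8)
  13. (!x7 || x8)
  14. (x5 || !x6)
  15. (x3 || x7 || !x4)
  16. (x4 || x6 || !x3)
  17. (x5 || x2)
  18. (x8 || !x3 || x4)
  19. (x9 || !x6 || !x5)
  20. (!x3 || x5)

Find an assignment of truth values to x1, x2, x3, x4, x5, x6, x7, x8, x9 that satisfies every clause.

Set x1 = False and propagate.
The remaining clauses are satisfied by x2 = False, x3 = True, x4 = True, x5 = True, x6 = False, x7 = False, x8 = True, x9 = False.

x1 = False, x2 = False, x3 = True, x4 = True, x5 = True, x6 = False, x7 = False, x8 = True, x9 = False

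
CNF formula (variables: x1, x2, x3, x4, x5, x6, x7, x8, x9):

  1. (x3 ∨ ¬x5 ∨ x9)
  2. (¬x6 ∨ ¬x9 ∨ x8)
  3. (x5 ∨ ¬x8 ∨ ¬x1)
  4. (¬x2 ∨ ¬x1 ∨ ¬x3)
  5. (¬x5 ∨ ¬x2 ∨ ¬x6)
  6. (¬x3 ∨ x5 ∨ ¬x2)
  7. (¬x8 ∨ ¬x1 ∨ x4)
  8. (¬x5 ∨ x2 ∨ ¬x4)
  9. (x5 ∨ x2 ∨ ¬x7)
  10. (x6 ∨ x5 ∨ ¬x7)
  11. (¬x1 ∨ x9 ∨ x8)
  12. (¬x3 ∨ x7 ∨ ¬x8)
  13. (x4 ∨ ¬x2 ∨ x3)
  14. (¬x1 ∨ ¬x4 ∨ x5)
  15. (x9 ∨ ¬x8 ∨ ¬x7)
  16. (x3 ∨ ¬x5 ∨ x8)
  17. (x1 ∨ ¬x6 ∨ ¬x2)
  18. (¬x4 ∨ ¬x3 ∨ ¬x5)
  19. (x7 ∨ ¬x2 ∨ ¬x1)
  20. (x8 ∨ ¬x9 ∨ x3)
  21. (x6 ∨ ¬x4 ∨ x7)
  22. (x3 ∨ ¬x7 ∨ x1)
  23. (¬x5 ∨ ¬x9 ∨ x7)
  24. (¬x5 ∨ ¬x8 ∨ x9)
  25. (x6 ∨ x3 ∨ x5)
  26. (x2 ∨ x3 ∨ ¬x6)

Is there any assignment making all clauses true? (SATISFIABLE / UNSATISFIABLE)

Set x1 = False and propagate.
Set x2 = False and propagate.
The remaining clauses are satisfied by x3 = True, x4 = False, x5 = False, x6 = False, x7 = False, x8 = False, x9 = True.
Every clause has at least one true literal under this assignment.
So x1=False, x2=False, x3=True, x4=False, x5=False, x6=False, x7=False, x8=False, x9=True is a satisfying assignment.

SATISFIABLE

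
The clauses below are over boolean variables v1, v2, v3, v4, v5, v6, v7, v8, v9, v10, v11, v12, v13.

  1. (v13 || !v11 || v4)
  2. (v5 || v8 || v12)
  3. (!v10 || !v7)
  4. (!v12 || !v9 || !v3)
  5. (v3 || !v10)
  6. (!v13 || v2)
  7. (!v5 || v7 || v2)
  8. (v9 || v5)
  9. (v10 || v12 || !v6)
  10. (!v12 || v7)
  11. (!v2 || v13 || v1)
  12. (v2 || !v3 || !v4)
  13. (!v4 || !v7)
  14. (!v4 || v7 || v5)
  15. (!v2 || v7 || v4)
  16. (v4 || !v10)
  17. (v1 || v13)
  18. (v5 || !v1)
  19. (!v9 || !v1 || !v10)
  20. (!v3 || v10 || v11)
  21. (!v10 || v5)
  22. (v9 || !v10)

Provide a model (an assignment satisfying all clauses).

v1=True  v2=True  v3=False  v4=False  v5=True  v6=False  v7=True  v8=True  v9=True  v10=False  v11=True  v12=True  v13=True

Check each clause:
  1. (!v11 || v4 || v13) — v13 is true.
  2. (v12 || v5 || v8) — v8 is true.
  3. (!v7 || !v10) — !v10 is true.
  4. (!v12 || !v3 || !v9) — !v3 is true.
  5. (!v10 || v3) — !v10 is true.
  6. (v2 || !v13) — v2 is true.
  7. (!v5 || v7 || v2) — v2 is true.
  8. (v9 || v5) — v9 is true.
  9. (v10 || !v6 || v12) — !v6 is true.
  10. (!v12 || v7) — v7 is true.
  11. (!v2 || v13 || v1) — v1 is true.
  12. (!v4 || !v3 || v2) — v2 is true.
  13. (!v7 || !v4) — !v4 is true.
  14. (v5 || v7 || !v4) — !v4 is true.
  15. (v7 || v4 || !v2) — v7 is true.
  16. (!v10 || v4) — !v10 is true.
  17. (v1 || v13) — v1 is true.
  18. (!v1 || v5) — v5 is true.
  19. (!v9 || !v1 || !v10) — !v10 is true.
  20. (v11 || v10 || !v3) — v11 is true.
  21. (!v10 || v5) — v5 is true.
  22. (!v10 || v9) — v9 is true.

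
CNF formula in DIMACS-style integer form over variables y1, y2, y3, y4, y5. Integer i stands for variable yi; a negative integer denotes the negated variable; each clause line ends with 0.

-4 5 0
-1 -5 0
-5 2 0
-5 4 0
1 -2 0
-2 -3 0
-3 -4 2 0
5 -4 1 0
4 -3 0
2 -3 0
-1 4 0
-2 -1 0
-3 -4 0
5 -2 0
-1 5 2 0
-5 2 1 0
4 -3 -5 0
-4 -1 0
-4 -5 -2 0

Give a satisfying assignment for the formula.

y1 = F  y2 = F  y3 = F  y4 = F  y5 = F

Check each clause:
  1. (¬y4 ∨ y5) — ¬y4 is true.
  2. (¬y5 ∨ ¬y1) — ¬y5 is true.
  3. (y2 ∨ ¬y5) — ¬y5 is true.
  4. (¬y5 ∨ y4) — ¬y5 is true.
  5. (y1 ∨ ¬y2) — ¬y2 is true.
  6. (¬y2 ∨ ¬y3) — ¬y3 is true.
  7. (y2 ∨ ¬y4 ∨ ¬y3) — ¬y4 is true.
  8. (y5 ∨ y1 ∨ ¬y4) — ¬y4 is true.
  9. (¬y3 ∨ y4) — ¬y3 is true.
  10. (y2 ∨ ¬y3) — ¬y3 is true.
  11. (¬y1 ∨ y4) — ¬y1 is true.
  12. (¬y2 ∨ ¬y1) — ¬y2 is true.
  13. (¬y4 ∨ ¬y3) — ¬y4 is true.
  14. (¬y2 ∨ y5) — ¬y2 is true.
  15. (y2 ∨ ¬y1 ∨ y5) — ¬y1 is true.
  16. (¬y5 ∨ y2 ∨ y1) — ¬y5 is true.
  17. (¬y5 ∨ y4 ∨ ¬y3) — ¬y5 is true.
  18. (¬y1 ∨ ¬y4) — ¬y4 is true.
  19. (¬y2 ∨ ¬y4 ∨ ¬y5) — ¬y5 is true.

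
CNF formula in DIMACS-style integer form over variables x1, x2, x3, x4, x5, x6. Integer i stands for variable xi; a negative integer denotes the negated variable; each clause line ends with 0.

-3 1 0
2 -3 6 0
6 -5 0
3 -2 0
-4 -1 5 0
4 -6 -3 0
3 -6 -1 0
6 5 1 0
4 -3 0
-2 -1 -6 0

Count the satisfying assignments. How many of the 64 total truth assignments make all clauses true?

6

Satisfying assignments:
  x1=F x2=F x3=F x4=F x5=F x6=T
  x1=F x2=F x3=F x4=F x5=T x6=T
  x1=F x2=F x3=F x4=T x5=F x6=T
  x1=F x2=F x3=F x4=T x5=T x6=T
  x1=T x2=F x3=F x4=F x5=F x6=F
  x1=T x2=F x3=T x4=T x5=T x6=T
That's 6 in total.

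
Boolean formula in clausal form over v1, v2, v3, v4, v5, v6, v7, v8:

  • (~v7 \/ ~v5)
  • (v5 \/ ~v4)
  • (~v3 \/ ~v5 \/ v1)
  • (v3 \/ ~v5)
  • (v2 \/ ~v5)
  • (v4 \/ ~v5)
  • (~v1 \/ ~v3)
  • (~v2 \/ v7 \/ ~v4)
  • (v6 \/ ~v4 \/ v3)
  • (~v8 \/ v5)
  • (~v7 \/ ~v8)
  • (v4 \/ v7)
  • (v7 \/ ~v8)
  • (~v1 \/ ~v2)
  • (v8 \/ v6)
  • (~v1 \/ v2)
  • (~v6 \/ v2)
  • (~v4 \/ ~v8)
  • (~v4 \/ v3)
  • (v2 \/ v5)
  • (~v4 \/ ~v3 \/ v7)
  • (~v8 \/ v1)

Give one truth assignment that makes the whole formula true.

Branch on v1: take v1 = False.
  then v8 is forced to False.
  then v6 is forced to True.
  then v2 is forced to True.
Try v3 = True.
  then v5 is forced to False.
  then v4 is forced to False.
  then v7 is forced to True.

v1 = F  v2 = T  v3 = T  v4 = F  v5 = F  v6 = T  v7 = T  v8 = F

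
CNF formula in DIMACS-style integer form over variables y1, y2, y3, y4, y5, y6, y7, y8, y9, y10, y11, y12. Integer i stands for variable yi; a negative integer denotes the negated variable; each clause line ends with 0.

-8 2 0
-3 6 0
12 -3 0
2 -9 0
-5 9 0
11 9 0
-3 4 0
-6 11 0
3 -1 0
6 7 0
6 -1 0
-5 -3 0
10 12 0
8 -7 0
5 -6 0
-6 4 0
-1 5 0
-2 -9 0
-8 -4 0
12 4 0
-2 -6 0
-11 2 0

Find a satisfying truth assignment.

y1 = False  y2 = True  y3 = False  y4 = False  y5 = False  y6 = False  y7 = True  y8 = True  y9 = False  y10 = True  y11 = True  y12 = True

Pure literal: y1 appears only negated; assign y1 = False.
Pure literal: y10 appears only positively; assign y10 = True.
Try y2 = True.
  then y9 is forced to False.
  then y5 is forced to False.
  then y11 is forced to True.
  then y6 is forced to False.
  then y3 is forced to False.
  then y7 is forced to True.
  then y8 is forced to True.
  then y4 is forced to False.
  then y12 is forced to True.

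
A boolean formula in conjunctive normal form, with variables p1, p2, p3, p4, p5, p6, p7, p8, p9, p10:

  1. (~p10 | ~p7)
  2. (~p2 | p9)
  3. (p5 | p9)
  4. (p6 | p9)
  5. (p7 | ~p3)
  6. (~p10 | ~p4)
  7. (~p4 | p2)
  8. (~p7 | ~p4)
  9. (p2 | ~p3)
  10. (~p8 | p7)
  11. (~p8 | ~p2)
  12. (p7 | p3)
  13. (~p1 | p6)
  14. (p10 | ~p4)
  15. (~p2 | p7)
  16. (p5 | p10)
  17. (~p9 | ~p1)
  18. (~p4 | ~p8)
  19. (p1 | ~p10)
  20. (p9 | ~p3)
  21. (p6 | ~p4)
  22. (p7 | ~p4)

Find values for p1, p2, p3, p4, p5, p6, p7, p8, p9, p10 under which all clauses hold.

Pure literal: p4 appears only negated; assign p4 = False.
p5 occurs only positively in the remaining clauses — set p5 = True.
Branch on p1: take p1 = False.
  then p10 is forced to False.
Set p2 = True and propagate.
  then p9 is forced to True.
  then p8 is forced to False.
  then p7 is forced to True.
p3, p6 are now unconstrained; take p3 = True, p6 = True.

p1=F  p2=T  p3=T  p4=F  p5=T  p6=T  p7=T  p8=F  p9=T  p10=F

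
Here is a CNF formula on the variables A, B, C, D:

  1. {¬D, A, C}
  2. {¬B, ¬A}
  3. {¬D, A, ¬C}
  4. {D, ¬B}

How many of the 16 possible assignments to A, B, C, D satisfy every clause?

The models are:
  A=0 B=0 C=0 D=0
  A=0 B=0 C=1 D=0
  A=1 B=0 C=0 D=0
  A=1 B=0 C=0 D=1
  A=1 B=0 C=1 D=0
  A=1 B=0 C=1 D=1
Count: 6.

6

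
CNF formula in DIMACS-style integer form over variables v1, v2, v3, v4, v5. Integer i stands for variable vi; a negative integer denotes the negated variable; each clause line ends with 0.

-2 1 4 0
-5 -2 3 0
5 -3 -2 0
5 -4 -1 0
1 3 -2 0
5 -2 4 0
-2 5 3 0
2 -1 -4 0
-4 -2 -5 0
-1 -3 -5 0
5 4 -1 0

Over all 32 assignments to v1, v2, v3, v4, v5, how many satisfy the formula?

9

Split on v2, then v5.
  v2=T, v5=T: a clause becomes empty — 0.
  v2=T, v5=F: a clause becomes empty — 0.
  v2=F, v5=T: 5 of the 8 assignments to (v1,v3,v4) work.
  v2=F, v5=F: remaining (v1,v3,v4) ∈ {(F,F,F); (F,F,T); (F,T,F); (F,T,T)} — 4.
Total: 0 + 0 + 5 + 4 = 9.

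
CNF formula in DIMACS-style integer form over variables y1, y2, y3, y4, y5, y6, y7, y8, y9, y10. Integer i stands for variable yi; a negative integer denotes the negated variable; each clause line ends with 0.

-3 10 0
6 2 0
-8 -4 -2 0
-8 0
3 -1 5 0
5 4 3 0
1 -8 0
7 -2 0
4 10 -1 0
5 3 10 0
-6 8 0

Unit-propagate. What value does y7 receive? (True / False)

Unit clause (NOT y8) sets y8 = False.
In (y8 OR NOT y6), y8 is now false; NOT y6 must hold, so y6 = False.
(y6 OR y2) with y6 = False leaves only y2, so y2 = True.
From (y7 OR NOT y2) and y2 = True: y7 = True.

True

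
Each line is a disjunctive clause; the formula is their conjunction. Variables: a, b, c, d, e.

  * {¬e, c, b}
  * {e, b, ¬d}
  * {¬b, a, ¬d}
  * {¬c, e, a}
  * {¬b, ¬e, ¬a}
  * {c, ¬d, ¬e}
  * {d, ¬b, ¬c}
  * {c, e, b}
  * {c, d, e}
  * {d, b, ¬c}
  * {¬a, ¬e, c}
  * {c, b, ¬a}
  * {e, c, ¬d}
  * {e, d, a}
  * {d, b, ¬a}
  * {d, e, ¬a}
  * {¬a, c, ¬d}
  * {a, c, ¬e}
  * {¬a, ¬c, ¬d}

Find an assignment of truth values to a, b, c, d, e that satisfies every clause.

a=False, b=False, c=True, d=True, e=True

Check each clause:
  1. {¬e, c, b} — c is true.
  2. {e, ¬d, b} — e is true.
  3. {a, ¬b, ¬d} — ¬b is true.
  4. {a, e, ¬c} — e is true.
  5. {¬e, ¬a, ¬b} — ¬b is true.
  6. {c, ¬e, ¬d} — c is true.
  7. {¬b, d, ¬c} — d is true.
  8. {c, e, b} — c is true.
  9. {c, e, d} — c is true.
  10. {b, d, ¬c} — d is true.
  11. {c, ¬e, ¬a} — c is true.
  12. {c, b, ¬a} — c is true.
  13. {¬d, c, e} — c is true.
  14. {d, a, e} — d is true.
  15. {¬a, b, d} — d is true.
  16. {e, d, ¬a} — d is true.
  17. {¬d, ¬a, c} — c is true.
  18. {a, c, ¬e} — c is true.
  19. {¬c, ¬a, ¬d} — ¬a is true.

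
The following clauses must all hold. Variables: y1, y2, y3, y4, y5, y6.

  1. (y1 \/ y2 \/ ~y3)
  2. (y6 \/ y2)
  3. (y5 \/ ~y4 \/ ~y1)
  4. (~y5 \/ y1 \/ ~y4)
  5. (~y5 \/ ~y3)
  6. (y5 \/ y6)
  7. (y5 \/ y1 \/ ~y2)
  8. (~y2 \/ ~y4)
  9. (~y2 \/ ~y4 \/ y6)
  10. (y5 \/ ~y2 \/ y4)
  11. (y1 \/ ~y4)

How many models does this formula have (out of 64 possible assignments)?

Split on y2, then y4.
  y2=T, y4=T: a clause becomes empty — 0.
  y2=T, y4=F: remaining (y1,y3,y5,y6) ∈ {(F,F,T,F); (F,F,T,T); (T,F,T,F); (T,F,T,T)} — 4.
  y2=F, y4=T: remaining (y1,y3,y5,y6) ∈ {(T,F,T,T)} — 1.
  y2=F, y4=F: 5 of the 16 assignments to (y1,y3,y5,y6) work.
Total: 0 + 4 + 1 + 5 = 10.

10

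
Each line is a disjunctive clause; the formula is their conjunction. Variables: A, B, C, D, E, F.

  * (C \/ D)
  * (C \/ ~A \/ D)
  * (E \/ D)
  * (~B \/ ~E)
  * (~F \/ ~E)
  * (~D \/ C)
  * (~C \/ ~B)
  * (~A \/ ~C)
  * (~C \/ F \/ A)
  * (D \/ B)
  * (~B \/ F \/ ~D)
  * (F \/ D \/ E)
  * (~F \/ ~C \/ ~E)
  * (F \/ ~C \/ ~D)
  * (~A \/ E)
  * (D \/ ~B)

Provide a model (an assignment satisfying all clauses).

Branch on A: take A = False.
Try B = False.
  then D is forced to True.
  then C is forced to True.
  then F is forced to True.
  then E is forced to False.

A = 0, B = 0, C = 1, D = 1, E = 0, F = 1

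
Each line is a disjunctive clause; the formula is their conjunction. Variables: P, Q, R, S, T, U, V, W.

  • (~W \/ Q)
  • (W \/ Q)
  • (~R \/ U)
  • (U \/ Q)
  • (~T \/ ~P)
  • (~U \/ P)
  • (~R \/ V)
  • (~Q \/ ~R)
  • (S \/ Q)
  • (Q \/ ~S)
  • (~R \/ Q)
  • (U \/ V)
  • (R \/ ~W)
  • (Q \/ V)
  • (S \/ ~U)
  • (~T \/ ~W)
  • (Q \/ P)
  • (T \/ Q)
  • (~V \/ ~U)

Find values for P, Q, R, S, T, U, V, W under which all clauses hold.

Branch on P: take P = False.
  then U is forced to False.
  then R is forced to False.
  then Q is forced to True.
  then V is forced to True.
  then W is forced to False.
S, T are now unconstrained; take S = True, T = True.
Check each clause:
  1. (~W \/ Q) — ~W is true.
  2. (W \/ Q) — Q is true.
  3. (~R \/ U) — ~R is true.
  4. (Q \/ U) — Q is true.
  5. (~P \/ ~T) — ~P is true.
  6. (~U \/ P) — ~U is true.
  7. (V \/ ~R) — ~R is true.
  8. (~R \/ ~Q) — ~R is true.
  9. (S \/ Q) — Q is true.
  10. (Q \/ ~S) — Q is true.
  11. (Q \/ ~R) — Q is true.
  12. (V \/ U) — V is true.
  13. (R \/ ~W) — ~W is true.
  14. (Q \/ V) — Q is true.
  15. (S \/ ~U) — ~U is true.
  16. (~T \/ ~W) — ~W is true.
  17. (P \/ Q) — Q is true.
  18. (T \/ Q) — Q is true.
  19. (~U \/ ~V) — ~U is true.

P=F, Q=T, R=F, S=T, T=T, U=F, V=T, W=F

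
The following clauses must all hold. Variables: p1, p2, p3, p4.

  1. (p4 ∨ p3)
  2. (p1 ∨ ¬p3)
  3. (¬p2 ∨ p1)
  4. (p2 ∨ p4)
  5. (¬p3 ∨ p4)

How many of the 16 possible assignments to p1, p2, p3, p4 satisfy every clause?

The models are:
  p1=F p2=F p3=F p4=T
  p1=T p2=F p3=F p4=T
  p1=T p2=F p3=T p4=T
  p1=T p2=T p3=F p4=T
  p1=T p2=T p3=T p4=T
Count: 5.

5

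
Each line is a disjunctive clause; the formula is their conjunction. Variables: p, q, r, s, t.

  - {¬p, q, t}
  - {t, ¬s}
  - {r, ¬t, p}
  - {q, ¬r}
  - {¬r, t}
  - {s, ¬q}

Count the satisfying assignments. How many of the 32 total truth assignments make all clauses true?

Satisfying assignments:
  p=F q=F r=F s=F t=F
  p=F q=T r=T s=T t=T
  p=T q=F r=F s=F t=T
  p=T q=F r=F s=T t=T
  p=T q=T r=F s=T t=T
  p=T q=T r=T s=T t=T
That's 6 in total.

6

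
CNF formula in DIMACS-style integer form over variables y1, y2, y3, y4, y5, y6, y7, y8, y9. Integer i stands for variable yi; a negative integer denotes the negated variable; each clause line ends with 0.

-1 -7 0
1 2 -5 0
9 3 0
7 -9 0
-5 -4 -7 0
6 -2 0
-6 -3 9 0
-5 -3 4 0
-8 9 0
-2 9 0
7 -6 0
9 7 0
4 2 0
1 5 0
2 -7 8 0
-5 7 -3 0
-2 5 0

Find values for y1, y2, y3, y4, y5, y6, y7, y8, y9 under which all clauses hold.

y1=0, y2=1, y3=0, y4=0, y5=1, y6=1, y7=1, y8=0, y9=1

Try y1 = False.
  then y5 is forced to True.
  then y2 is forced to True.
  then y6 is forced to True.
  then y9 is forced to True.
  then y7 is forced to True.
  then y4 is forced to False.
  then y3 is forced to False.
y8 is now unconstrained; take y8 = False.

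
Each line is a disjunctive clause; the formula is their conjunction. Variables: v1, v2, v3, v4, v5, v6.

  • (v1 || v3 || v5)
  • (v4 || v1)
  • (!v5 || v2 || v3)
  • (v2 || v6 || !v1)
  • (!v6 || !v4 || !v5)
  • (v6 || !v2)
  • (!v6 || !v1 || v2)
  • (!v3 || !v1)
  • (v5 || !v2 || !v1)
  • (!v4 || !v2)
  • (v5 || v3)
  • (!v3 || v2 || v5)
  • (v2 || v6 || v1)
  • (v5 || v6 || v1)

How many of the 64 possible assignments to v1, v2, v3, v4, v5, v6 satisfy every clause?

The models are:
  v1=T v2=T v3=F v4=F v5=T v6=T
Count: 1.

1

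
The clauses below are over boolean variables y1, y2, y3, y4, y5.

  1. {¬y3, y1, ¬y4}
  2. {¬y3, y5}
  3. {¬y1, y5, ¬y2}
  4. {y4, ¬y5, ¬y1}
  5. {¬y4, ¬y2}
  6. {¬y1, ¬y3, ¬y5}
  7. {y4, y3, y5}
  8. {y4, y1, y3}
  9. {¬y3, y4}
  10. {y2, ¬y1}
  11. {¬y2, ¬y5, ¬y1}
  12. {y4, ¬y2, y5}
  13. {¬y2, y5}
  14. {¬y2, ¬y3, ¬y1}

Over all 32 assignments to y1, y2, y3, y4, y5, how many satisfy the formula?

Satisfying assignments:
  y1=0 y2=0 y3=0 y4=1 y5=0
  y1=0 y2=0 y3=0 y4=1 y5=1
That's 2 in total.

2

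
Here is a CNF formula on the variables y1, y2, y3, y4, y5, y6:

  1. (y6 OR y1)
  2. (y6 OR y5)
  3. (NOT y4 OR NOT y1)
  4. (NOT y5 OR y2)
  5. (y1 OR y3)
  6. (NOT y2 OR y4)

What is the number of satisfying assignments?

6

The models are:
  y1=F y2=F y3=T y4=F y5=F y6=T
  y1=F y2=F y3=T y4=T y5=F y6=T
  y1=F y2=T y3=T y4=T y5=F y6=T
  y1=F y2=T y3=T y4=T y5=T y6=T
  y1=T y2=F y3=F y4=F y5=F y6=T
  y1=T y2=F y3=T y4=F y5=F y6=T
Count: 6.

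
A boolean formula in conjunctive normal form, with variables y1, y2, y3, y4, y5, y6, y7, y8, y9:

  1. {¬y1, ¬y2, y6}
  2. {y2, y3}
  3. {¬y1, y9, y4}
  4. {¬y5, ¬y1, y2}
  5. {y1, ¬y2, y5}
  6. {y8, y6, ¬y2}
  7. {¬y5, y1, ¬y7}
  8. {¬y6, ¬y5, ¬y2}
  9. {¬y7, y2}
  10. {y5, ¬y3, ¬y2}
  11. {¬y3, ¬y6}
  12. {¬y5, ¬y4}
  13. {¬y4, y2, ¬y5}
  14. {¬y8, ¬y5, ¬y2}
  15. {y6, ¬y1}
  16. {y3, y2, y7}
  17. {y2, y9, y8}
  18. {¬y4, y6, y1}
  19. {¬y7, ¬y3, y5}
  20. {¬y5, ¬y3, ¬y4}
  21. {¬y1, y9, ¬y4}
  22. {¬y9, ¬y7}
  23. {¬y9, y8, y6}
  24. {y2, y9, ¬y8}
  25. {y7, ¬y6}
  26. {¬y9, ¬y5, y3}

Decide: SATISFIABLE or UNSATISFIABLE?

SATISFIABLE

Branch on y1: take y1 = False.
The remaining clauses are satisfied by y2 = False, y3 = True, y4 = False, y5 = True, y6 = False, y7 = False, y8 = True, y9 = True.
So y1 = F  y2 = F  y3 = T  y4 = F  y5 = T  y6 = F  y7 = F  y8 = T  y9 = T is a satisfying assignment.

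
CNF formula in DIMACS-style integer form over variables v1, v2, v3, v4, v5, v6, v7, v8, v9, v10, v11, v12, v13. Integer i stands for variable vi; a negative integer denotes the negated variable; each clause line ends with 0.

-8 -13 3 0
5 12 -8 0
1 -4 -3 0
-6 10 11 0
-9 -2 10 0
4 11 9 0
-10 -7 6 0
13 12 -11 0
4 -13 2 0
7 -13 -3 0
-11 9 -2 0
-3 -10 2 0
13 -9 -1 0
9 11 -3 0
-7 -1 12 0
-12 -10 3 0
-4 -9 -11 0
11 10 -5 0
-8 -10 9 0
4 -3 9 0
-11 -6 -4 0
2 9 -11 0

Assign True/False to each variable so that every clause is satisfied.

v1=False, v2=False, v3=False, v4=True, v5=False, v6=False, v7=False, v8=False, v9=False, v10=True, v11=False, v12=False, v13=True

Check each clause:
  1. (v3 ∨ ¬v13 ∨ ¬v8) — ¬v8 is true.
  2. (v5 ∨ ¬v8 ∨ v12) — ¬v8 is true.
  3. (¬v3 ∨ ¬v4 ∨ v1) — ¬v3 is true.
  4. (¬v6 ∨ v10 ∨ v11) — v10 is true.
  5. (¬v2 ∨ v10 ∨ ¬v9) — v10 is true.
  6. (v4 ∨ v9 ∨ v11) — v4 is true.
  7. (¬v7 ∨ v6 ∨ ¬v10) — ¬v7 is true.
  8. (v13 ∨ v12 ∨ ¬v11) — v13 is true.
  9. (v4 ∨ ¬v13 ∨ v2) — v4 is true.
  10. (v7 ∨ ¬v3 ∨ ¬v13) — ¬v3 is true.
  11. (¬v11 ∨ ¬v2 ∨ v9) — ¬v11 is true.
  12. (¬v10 ∨ ¬v3 ∨ v2) — ¬v3 is true.
  13. (¬v1 ∨ v13 ∨ ¬v9) — v13 is true.
  14. (v11 ∨ ¬v3 ∨ v9) — ¬v3 is true.
  15. (v12 ∨ ¬v1 ∨ ¬v7) — ¬v7 is true.
  16. (¬v12 ∨ ¬v10 ∨ v3) — ¬v12 is true.
  17. (¬v9 ∨ ¬v11 ∨ ¬v4) — ¬v11 is true.
  18. (¬v5 ∨ v10 ∨ v11) — v10 is true.
  19. (¬v10 ∨ v9 ∨ ¬v8) — ¬v8 is true.
  20. (v4 ∨ v9 ∨ ¬v3) — v4 is true.
  21. (¬v6 ∨ ¬v4 ∨ ¬v11) — ¬v6 is true.
  22. (¬v11 ∨ v9 ∨ v2) — ¬v11 is true.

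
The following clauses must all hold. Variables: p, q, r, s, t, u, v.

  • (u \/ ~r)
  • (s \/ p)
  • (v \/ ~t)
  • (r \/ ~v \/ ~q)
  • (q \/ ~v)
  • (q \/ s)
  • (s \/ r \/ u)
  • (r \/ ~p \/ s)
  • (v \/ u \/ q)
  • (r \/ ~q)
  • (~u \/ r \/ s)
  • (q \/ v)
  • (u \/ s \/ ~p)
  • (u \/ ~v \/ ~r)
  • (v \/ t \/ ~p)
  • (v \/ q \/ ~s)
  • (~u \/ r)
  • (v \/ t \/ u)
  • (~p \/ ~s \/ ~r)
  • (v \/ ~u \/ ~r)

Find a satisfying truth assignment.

p=T, q=T, r=T, s=F, t=T, u=T, v=T

Set p = True and propagate.
Try q = True.
  then r is forced to True.
  then u is forced to True.
  then s is forced to False.
  then v is forced to True.
t is now unconstrained; take t = True.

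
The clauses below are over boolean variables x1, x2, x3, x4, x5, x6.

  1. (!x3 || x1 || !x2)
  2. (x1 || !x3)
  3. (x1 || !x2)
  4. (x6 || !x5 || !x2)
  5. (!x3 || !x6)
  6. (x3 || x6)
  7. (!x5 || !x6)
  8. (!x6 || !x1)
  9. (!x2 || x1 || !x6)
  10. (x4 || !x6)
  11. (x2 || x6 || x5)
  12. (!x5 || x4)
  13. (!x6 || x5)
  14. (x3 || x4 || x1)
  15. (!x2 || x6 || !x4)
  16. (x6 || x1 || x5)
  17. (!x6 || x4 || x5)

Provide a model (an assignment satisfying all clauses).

x1 = T, x2 = F, x3 = T, x4 = T, x5 = T, x6 = F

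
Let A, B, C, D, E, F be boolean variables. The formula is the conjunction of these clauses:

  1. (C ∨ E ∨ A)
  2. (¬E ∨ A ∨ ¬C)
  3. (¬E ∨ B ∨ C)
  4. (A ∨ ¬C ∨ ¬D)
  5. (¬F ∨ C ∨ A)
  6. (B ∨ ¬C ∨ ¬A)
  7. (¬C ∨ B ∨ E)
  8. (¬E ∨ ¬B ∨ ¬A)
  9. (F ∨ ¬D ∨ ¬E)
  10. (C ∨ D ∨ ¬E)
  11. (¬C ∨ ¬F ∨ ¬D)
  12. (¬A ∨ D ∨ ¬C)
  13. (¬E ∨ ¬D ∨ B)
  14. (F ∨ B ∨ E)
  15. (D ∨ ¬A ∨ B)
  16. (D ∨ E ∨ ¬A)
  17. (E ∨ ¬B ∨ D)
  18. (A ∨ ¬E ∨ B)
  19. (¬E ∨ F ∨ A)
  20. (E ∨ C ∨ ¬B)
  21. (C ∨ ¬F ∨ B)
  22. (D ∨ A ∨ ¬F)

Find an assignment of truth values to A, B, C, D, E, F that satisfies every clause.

Try A = True.
Set B = True and propagate.
  then E is forced to False.
  then D is forced to True.
  then C is forced to True.
  then F is forced to False.
Every clause has at least one true literal under this assignment.

A = True, B = True, C = True, D = True, E = False, F = False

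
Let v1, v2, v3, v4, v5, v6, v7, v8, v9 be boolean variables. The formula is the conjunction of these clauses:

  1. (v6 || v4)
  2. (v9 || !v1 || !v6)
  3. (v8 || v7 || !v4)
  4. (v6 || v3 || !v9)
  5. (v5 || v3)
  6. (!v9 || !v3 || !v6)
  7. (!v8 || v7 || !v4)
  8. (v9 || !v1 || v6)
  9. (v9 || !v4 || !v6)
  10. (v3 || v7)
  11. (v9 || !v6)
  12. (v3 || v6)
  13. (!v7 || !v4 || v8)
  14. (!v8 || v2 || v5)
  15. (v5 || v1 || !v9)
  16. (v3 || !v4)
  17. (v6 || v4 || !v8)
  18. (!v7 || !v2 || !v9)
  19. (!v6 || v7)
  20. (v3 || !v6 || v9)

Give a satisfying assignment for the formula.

v5 occurs only positively in the remaining clauses — set v5 = True.
Branch on v1: take v1 = False.
For the remaining variables, v2 = False, v3 = True, v4 = True, v6 = False, v7 = True, v8 = True, v9 = True works.

v1 = False  v2 = False  v3 = True  v4 = True  v5 = True  v6 = False  v7 = True  v8 = True  v9 = True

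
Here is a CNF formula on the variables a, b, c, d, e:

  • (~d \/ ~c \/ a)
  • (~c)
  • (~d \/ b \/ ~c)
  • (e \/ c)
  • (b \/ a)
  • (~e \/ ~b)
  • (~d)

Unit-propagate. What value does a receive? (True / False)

(~c) is a unit clause: c = False.
(e \/ c) with c = False leaves only e, so e = True.
From (~b \/ ~e) and e = True: b = False.
In (b \/ a), b is now false; a must hold, so a = True.

True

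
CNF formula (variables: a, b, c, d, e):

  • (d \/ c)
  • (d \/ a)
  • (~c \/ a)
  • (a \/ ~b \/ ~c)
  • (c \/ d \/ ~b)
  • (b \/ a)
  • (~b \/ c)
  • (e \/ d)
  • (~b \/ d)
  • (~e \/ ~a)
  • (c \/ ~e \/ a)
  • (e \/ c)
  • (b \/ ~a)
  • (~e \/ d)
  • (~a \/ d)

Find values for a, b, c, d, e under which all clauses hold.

Pure literal: d appears only positively; assign d = True.
Try a = True.
  then e is forced to False.
  then c is forced to True.
  then b is forced to True.
Every clause has at least one true literal under this assignment.

a = T, b = T, c = T, d = T, e = F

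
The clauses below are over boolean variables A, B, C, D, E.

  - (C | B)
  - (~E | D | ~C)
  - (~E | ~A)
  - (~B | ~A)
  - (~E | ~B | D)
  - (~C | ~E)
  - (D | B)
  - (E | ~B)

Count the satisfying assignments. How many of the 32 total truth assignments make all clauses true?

Satisfying assignments:
  A=F B=F C=T D=T E=F
  A=F B=T C=F D=T E=T
  A=T B=F C=T D=T E=F
Count: 3.

3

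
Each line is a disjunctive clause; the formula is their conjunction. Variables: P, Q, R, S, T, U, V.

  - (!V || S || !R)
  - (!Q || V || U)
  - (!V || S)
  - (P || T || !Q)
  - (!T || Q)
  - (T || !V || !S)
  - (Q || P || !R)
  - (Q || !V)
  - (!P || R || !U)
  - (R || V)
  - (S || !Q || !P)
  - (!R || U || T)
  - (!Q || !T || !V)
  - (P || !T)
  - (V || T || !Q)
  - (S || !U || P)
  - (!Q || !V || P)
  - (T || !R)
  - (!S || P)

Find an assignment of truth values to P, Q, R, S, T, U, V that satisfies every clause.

P=True, Q=True, R=True, S=True, T=True, U=True, V=False

Check each clause:
  1. (S || !V || !R) — !V is true.
  2. (U || V || !Q) — U is true.
  3. (!V || S) — !V is true.
  4. (!Q || T || P) — P is true.
  5. (Q || !T) — Q is true.
  6. (!S || T || !V) — !V is true.
  7. (Q || P || !R) — P is true.
  8. (!V || Q) — !V is true.
  9. (!P || R || !U) — R is true.
  10. (R || V) — R is true.
  11. (S || !Q || !P) — S is true.
  12. (T || !R || U) — T is true.
  13. (!V || !T || !Q) — !V is true.
  14. (P || !T) — P is true.
  15. (V || !Q || T) — T is true.
  16. (!U || S || P) — P is true.
  17. (!Q || P || !V) — !V is true.
  18. (!R || T) — T is true.
  19. (!S || P) — P is true.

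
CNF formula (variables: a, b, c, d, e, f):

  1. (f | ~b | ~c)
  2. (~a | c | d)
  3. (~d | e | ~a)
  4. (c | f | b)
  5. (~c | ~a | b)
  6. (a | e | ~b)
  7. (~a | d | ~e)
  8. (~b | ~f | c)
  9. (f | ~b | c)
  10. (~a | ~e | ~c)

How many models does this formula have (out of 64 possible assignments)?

16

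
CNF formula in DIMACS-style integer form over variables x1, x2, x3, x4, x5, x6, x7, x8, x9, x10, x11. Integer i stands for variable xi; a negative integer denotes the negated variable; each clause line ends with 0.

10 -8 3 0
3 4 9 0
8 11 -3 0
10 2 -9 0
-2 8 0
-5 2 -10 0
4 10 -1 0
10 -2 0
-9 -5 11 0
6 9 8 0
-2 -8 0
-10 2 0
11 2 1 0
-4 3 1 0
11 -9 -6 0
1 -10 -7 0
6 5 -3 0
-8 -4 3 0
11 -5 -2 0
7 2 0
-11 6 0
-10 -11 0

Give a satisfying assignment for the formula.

x1=F, x2=F, x3=T, x4=T, x5=T, x6=T, x7=T, x8=F, x9=F, x10=F, x11=T

Check each clause:
  1. {x10, ¬x8, x3} — ¬x8 is true.
  2. {x4, x3, x9} — x3 is true.
  3. {¬x3, x11, x8} — x11 is true.
  4. {x2, x10, ¬x9} — ¬x9 is true.
  5. {x8, ¬x2} — ¬x2 is true.
  6. {¬x5, ¬x10, x2} — ¬x10 is true.
  7. {¬x1, x4, x10} — x4 is true.
  8. {¬x2, x10} — ¬x2 is true.
  9. {¬x9, x11, ¬x5} — x11 is true.
  10. {x8, x9, x6} — x6 is true.
  11. {¬x2, ¬x8} — ¬x8 is true.
  12. {x2, ¬x10} — ¬x10 is true.
  13. {x11, x1, x2} — x11 is true.
  14. {¬x4, x3, x1} — x3 is true.
  15. {¬x9, x11, ¬x6} — x11 is true.
  16. {¬x10, x1, ¬x7} — ¬x10 is true.
  17. {x5, ¬x3, x6} — x5 is true.
  18. {x3, ¬x4, ¬x8} — ¬x8 is true.
  19. {x11, ¬x5, ¬x2} — x11 is true.
  20. {x7, x2} — x7 is true.
  21. {¬x11, x6} — x6 is true.
  22. {¬x10, ¬x11} — ¬x10 is true.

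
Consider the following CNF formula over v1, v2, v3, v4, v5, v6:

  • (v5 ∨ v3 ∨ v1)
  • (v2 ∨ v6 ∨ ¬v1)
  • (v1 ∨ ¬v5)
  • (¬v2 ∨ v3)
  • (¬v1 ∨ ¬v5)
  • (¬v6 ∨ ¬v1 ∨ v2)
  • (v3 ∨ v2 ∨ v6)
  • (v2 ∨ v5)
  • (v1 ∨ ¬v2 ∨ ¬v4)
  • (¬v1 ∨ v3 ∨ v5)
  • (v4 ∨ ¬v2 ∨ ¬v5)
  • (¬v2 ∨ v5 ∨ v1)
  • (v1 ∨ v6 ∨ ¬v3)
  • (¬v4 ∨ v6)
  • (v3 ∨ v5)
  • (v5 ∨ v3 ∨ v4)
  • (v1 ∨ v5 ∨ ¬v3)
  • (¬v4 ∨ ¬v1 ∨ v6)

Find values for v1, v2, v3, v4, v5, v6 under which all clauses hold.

v1=T, v2=T, v3=T, v4=F, v5=F, v6=F

Branch on v1: take v1 = True.
  then v5 is forced to False.
  then v2 is forced to True.
  then v3 is forced to True.
For the remaining variables, v4 = False, v6 = False works.
Every clause has at least one true literal under this assignment.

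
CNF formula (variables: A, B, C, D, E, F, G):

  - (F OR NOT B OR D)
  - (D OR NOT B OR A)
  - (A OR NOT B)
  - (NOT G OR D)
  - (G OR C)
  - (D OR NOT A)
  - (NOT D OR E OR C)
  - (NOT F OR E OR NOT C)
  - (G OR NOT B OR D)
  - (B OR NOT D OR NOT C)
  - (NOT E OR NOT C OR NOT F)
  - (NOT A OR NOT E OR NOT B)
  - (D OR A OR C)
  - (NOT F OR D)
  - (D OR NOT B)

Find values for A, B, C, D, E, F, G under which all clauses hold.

A=T, B=F, C=F, D=T, E=T, F=F, G=T

Check each clause:
  1. (NOT B OR D OR F) — D is true.
  2. (D OR A OR NOT B) — A is true.
  3. (A OR NOT B) — A is true.
  4. (NOT G OR D) — D is true.
  5. (G OR C) — G is true.
  6. (D OR NOT A) — D is true.
  7. (NOT D OR C OR E) — E is true.
  8. (NOT C OR NOT F OR E) — E is true.
  9. (G OR D OR NOT B) — D is true.
  10. (B OR NOT D OR NOT C) — NOT C is true.
  11. (NOT E OR NOT F OR NOT C) — NOT F is true.
  12. (NOT B OR NOT E OR NOT A) — NOT B is true.
  13. (C OR D OR A) — A is true.
  14. (NOT F OR D) — NOT F is true.
  15. (D OR NOT B) — D is true.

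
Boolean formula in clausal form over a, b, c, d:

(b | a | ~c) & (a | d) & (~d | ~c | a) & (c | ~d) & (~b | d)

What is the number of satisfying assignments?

Satisfying assignments:
  a=T b=F c=F d=F
  a=T b=F c=T d=F
  a=T b=F c=T d=T
  a=T b=T c=T d=T
That's 4 in total.

4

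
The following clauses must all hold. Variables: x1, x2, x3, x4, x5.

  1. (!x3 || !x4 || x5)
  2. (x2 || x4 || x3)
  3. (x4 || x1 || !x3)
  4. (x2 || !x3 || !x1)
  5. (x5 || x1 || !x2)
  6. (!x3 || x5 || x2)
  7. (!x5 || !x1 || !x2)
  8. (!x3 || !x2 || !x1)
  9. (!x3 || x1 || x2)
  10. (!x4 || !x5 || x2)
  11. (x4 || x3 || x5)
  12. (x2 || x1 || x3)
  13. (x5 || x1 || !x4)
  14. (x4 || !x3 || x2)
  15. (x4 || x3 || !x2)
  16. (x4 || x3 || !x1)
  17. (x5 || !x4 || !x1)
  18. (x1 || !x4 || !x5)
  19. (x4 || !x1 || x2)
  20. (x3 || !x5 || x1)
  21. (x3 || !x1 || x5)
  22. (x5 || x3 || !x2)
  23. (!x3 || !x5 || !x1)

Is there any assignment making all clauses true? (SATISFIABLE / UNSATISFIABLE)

UNSATISFIABLE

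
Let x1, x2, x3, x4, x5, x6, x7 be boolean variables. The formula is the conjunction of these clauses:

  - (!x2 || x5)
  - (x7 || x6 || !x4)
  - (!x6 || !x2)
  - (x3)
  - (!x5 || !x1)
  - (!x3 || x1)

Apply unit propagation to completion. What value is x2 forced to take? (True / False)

False

Unit clause (x3) sets x3 = True.
From (x1 || !x3) and x3 = True: x1 = True.
From (!x1 || !x5) and x1 = True: x5 = False.
(!x2 || x5) with x5 = False leaves only !x2, so x2 = False.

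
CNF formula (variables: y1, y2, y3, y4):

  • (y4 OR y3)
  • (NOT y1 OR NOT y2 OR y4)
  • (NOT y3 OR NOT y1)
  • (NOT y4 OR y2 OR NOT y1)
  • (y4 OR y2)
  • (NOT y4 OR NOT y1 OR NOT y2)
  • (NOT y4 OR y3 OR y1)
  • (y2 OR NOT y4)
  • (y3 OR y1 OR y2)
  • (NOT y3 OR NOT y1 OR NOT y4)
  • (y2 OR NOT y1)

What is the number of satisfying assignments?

Satisfying assignments:
  y1=0 y2=1 y3=1 y4=0
  y1=0 y2=1 y3=1 y4=1
That's 2 in total.

2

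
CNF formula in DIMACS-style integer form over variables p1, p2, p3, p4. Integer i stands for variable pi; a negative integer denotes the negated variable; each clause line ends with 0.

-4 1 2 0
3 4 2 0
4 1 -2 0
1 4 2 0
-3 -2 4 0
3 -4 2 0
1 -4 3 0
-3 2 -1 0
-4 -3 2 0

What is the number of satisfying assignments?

4

Satisfying assignments:
  p1=0 p2=1 p3=1 p4=1
  p1=1 p2=1 p3=0 p4=0
  p1=1 p2=1 p3=0 p4=1
  p1=1 p2=1 p3=1 p4=1
That's 4 in total.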